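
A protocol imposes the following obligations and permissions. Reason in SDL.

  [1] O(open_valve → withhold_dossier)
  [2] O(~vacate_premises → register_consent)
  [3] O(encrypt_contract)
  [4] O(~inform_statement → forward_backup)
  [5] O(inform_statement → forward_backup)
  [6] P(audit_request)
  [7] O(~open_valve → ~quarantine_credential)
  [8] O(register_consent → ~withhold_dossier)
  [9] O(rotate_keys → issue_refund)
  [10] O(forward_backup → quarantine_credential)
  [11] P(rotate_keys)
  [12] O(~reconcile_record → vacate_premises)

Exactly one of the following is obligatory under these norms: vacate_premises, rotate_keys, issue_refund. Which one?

vacate_premises

By case analysis on ~inform_statement: premise 4 gives O(~inform_statement → forward_backup) and premise 5 gives O(inform_statement → forward_backup), so O(forward_backup) either way.
With premise 10, O(forward_backup → quarantine_credential), the K-axiom yields O(quarantine_credential).
The contrapositive of premise 7 (O(~open_valve → ~quarantine_credential)) is O(quarantine_credential → open_valve), and O(quarantine_credential) is already established, so O(open_valve).
With premise 1, O(open_valve → withhold_dossier), the K-axiom yields O(withhold_dossier).
The contrapositive of premise 8 (O(register_consent → ~withhold_dossier)) is O(withhold_dossier → ~register_consent), and O(withhold_dossier) is already established, so O(~register_consent).
The contrapositive of premise 2 (O(~vacate_premises → register_consent)) is O(~register_consent → vacate_premises), and O(~register_consent) is already established, so O(vacate_premises).
So O(vacate_premises) holds — vacate_premises is obligatory. None of the other listed options is made obligatory by any chain of premises.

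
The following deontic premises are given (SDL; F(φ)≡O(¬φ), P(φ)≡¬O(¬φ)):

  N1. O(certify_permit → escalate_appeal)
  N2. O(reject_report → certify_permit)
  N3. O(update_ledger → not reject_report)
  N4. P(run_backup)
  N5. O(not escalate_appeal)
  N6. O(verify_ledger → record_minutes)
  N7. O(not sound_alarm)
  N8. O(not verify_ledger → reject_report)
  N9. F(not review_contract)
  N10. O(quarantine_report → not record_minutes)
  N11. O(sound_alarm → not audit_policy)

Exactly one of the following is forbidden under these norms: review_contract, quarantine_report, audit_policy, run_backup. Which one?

quarantine_report

From premise 5 we have O(not escalate_appeal).
Premise 1, O(certify_permit → escalate_appeal), contraposes to O(not escalate_appeal → not certify_permit); with O(not escalate_appeal) we get O(not certify_permit).
Premise 2 is O(reject_report → certify_permit); contrapositively O(not certify_permit → not reject_report). Since O(not certify_permit) holds, K gives O(not reject_report).
Premise 8, O(not verify_ledger → reject_report), contraposes to O(not reject_report → verify_ledger); with O(not reject_report) we get O(verify_ledger).
With premise 6, O(verify_ledger → record_minutes), the K-axiom yields O(record_minutes).
The contrapositive of premise 10 (O(quarantine_report → not record_minutes)) is O(record_minutes → not quarantine_report), and O(record_minutes) is already established, so O(not quarantine_report).
So O(not quarantine_report) holds, i.e. quarantine_report is forbidden. None of the other listed options is forbidden under the premises.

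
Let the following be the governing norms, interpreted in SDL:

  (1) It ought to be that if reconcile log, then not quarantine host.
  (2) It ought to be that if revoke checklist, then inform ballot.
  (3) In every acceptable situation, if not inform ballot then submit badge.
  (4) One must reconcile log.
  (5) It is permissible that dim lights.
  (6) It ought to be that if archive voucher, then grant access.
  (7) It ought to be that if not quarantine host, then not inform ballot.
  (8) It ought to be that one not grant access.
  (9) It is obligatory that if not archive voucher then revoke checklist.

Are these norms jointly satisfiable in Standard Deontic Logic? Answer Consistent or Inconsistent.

Premise 8 states O(¬grant_access) outright.
Premise 6, O(archive_voucher → grant_access), contraposes to O(¬grant_access → ¬archive_voucher); with O(¬grant_access) we get O(¬archive_voucher).
From O(¬archive_voucher) and premise 9, O(¬archive_voucher → revoke_checklist), we obtain O(revoke_checklist).
With premise 2, O(revoke_checklist → inform_ballot), the K-axiom yields O(inform_ballot).
Premise 7 is O(¬quarantine_host → ¬inform_ballot); contrapositively O(inform_ballot → quarantine_host). Since O(inform_ballot) holds, K gives O(quarantine_host).
Premise 1 is O(reconcile_log → ¬quarantine_host); contrapositively O(quarantine_host → ¬reconcile_log). Since O(quarantine_host) holds, K gives O(¬reconcile_log).
However, premise 4 gives O(reconcile_log).
We now have both O(¬reconcile_log) and O(reconcile_log) — reconcile_log is simultaneously obligatory and forbidden, violating the D-axiom.

Inconsistent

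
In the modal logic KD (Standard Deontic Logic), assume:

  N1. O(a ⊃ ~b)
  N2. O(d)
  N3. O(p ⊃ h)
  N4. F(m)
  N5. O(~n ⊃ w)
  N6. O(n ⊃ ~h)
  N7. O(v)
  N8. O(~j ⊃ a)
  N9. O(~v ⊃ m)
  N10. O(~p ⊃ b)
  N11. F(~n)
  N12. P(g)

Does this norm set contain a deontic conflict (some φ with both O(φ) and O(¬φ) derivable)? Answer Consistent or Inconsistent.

Consistent

Premise 9 is O(~v ⊃ m), but O(~v) is not derivable from the premises, so it does not yield O(m).
So O(m) is not derivable, and the apparent clash with O(~m) does not arise.
A world satisfying every obligation exists (e.g. a=false, b=true, d=true, g=false, h=false, j=true, m=false, n=true, p=false, v=true, w=false); no atom is both obligatory and forbidden, so the set is consistent.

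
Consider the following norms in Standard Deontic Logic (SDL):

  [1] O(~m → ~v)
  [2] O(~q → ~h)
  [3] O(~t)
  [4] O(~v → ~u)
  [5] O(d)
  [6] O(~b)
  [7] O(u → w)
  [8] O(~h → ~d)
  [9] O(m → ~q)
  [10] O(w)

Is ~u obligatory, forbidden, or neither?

Obligatory

From premise 5 we have O(d).
The contrapositive of premise 8 (O(~h → ~d)) is O(d → h), and O(d) is already established, so O(h).
Premise 2, O(~q → ~h), contraposes to O(h → q); with O(h) we get O(q).
The contrapositive of premise 9 (O(m → ~q)) is O(q → ~m), and O(q) is already established, so O(~m).
From O(~m) and premise 1, O(~m → ~v), we obtain O(~v).
Premise 4 is O(~v → ~u); since O(~v), deontic closure gives O(~u).
Premises 3, 6, 7, 10 do not contribute to this derivation.
Hence ~u is obligatory.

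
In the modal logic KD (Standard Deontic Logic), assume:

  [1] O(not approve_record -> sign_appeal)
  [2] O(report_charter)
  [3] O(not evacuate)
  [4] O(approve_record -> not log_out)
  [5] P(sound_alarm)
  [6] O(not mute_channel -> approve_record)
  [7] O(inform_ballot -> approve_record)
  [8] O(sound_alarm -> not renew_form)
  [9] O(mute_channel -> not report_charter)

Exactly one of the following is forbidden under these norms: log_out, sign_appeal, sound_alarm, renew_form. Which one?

Premise 2 gives O(report_charter).
The contrapositive of premise 9 (O(mute_channel -> not report_charter)) is O(report_charter -> not mute_channel), and O(report_charter) is already established, so O(not mute_channel).
From O(not mute_channel) and premise 6, O(not mute_channel -> approve_record), we obtain O(approve_record).
Applying K to premise 4 (O(approve_record -> not log_out)) and O(approve_record) yields O(not log_out).
So O(not log_out) holds, i.e. log_out is forbidden. None of the other listed options is forbidden under the premises.

log_out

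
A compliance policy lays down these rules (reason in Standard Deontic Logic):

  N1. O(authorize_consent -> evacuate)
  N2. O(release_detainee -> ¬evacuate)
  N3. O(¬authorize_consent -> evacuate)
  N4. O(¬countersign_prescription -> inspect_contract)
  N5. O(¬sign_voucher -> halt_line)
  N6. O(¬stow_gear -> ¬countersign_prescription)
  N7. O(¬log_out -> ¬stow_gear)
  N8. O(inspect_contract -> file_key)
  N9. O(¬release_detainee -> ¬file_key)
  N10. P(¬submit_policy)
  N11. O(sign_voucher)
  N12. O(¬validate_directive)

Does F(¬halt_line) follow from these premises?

No

Premise 5 is O(¬sign_voucher -> halt_line), but O(¬sign_voucher) is not derivable from the premises, so it does not yield O(halt_line).
No other premise forces O(halt_line). An ideal world satisfying every premise can still have ¬halt_line true, so F(¬halt_line) is not derivable.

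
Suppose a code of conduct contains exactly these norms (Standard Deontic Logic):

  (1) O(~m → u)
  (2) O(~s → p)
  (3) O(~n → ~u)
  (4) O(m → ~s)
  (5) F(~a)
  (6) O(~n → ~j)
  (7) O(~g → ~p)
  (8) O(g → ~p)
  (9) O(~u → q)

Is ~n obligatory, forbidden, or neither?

Forbidden

By case analysis on g: premise 8 gives O(g → ~p) and premise 7 gives O(~g → ~p), so O(~p) either way.
Premise 2, O(~s → p), contraposes to O(~p → s); with O(~p) we get O(s).
The contrapositive of premise 4 (O(m → ~s)) is O(s → ~m), and O(s) is already established, so O(~m).
Applying K to premise 1 (O(~m → u)) and O(~m) yields O(u).
Premise 3 is O(~n → ~u); contrapositively O(u → n). Since O(u) holds, K gives O(n).
Premises 5, 6, 9 do not contribute to this derivation.
Thus O(n), which is F(~n): ~n is forbidden.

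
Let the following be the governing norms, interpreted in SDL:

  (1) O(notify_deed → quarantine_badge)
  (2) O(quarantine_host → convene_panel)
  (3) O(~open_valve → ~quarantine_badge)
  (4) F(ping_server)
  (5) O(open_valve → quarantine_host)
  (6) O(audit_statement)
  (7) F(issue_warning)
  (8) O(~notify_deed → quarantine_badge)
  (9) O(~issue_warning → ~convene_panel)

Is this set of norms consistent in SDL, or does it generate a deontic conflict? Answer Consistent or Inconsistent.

Premises 1 and 8 cover both cases: O(notify_deed → quarantine_badge) and O(~notify_deed → quarantine_badge). Since notify_deed ∨ ~notify_deed is a tautology, O(quarantine_badge) follows.
The contrapositive of premise 3 (O(~open_valve → ~quarantine_badge)) is O(quarantine_badge → open_valve), and O(quarantine_badge) is already established, so O(open_valve).
Premise 5 is O(open_valve → quarantine_host); since O(open_valve), deontic closure gives O(quarantine_host).
With premise 2, O(quarantine_host → convene_panel), the K-axiom yields O(convene_panel).
The contrapositive of premise 9 (O(~issue_warning → ~convene_panel)) is O(convene_panel → issue_warning), and O(convene_panel) is already established, so O(issue_warning).
However, F(issue_warning) at premise 7 amounts to O(~issue_warning).
We now have both O(issue_warning) and O(~issue_warning) — issue_warning is simultaneously obligatory and forbidden, violating the D-axiom.

Inconsistent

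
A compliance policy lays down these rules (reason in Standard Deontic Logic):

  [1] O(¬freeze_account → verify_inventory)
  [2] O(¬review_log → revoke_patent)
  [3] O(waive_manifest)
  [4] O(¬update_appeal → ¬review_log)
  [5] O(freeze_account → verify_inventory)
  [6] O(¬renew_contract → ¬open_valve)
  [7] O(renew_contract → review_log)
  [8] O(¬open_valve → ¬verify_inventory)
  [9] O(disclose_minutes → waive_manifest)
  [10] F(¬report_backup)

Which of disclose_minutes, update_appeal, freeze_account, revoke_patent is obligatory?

Premises 5 and 1 cover both cases: O(freeze_account → verify_inventory) and O(¬freeze_account → verify_inventory). Since freeze_account ∨ ¬freeze_account is a tautology, O(verify_inventory) follows.
Premise 8 is O(¬open_valve → ¬verify_inventory); contrapositively O(verify_inventory → open_valve). Since O(verify_inventory) holds, K gives O(open_valve).
Premise 6, O(¬renew_contract → ¬open_valve), contraposes to O(open_valve → renew_contract); with O(open_valve) we get O(renew_contract).
From O(renew_contract) and premise 7, O(renew_contract → review_log), we obtain O(review_log).
Premise 4, O(¬update_appeal → ¬review_log), contraposes to O(review_log → update_appeal); with O(review_log) we get O(update_appeal).
So O(update_appeal) holds — update_appeal is obligatory. None of the other listed options is made obligatory by any chain of premises.

update_appeal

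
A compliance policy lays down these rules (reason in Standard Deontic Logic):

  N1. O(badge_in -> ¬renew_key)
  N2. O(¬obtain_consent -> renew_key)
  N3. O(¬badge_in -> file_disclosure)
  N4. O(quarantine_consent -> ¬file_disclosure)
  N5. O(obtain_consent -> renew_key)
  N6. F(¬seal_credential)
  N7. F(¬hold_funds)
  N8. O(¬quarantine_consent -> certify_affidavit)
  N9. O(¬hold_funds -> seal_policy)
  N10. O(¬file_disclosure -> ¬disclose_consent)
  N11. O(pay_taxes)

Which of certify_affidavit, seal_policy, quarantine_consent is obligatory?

Premises 5 and 2 cover both cases: O(obtain_consent -> renew_key) and O(¬obtain_consent -> renew_key). Since obtain_consent ∨ ¬obtain_consent is a tautology, O(renew_key) follows.
Premise 1, O(badge_in -> ¬renew_key), contraposes to O(renew_key -> ¬badge_in); with O(renew_key) we get O(¬badge_in).
From O(¬badge_in) and premise 3, O(¬badge_in -> file_disclosure), we obtain O(file_disclosure).
Premise 4, O(quarantine_consent -> ¬file_disclosure), contraposes to O(file_disclosure -> ¬quarantine_consent); with O(file_disclosure) we get O(¬quarantine_consent).
Premise 8 is O(¬quarantine_consent -> certify_affidavit); since O(¬quarantine_consent), deontic closure gives O(certify_affidavit).
So O(certify_affidavit) holds — certify_affidavit is obligatory. None of the other listed options is made obligatory by any chain of premises.

certify_affidavit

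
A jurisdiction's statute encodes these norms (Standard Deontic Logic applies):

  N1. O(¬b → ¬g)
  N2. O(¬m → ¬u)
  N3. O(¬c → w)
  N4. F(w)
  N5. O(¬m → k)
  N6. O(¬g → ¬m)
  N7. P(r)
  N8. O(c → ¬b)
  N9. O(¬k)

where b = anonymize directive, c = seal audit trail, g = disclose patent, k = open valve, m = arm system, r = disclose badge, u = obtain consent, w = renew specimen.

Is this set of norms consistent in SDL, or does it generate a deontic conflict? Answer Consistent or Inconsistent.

Inconsistent

Premise 9 states O(¬k) outright.
Premise 5 is O(¬m → k); contrapositively O(¬k → m). Since O(¬k) holds, K gives O(m).
Premise 6, O(¬g → ¬m), contraposes to O(m → g); with O(m) we get O(g).
Premise 1, O(¬b → ¬g), contraposes to O(g → b); with O(g) we get O(b).
The contrapositive of premise 8 (O(c → ¬b)) is O(b → ¬c), and O(b) is already established, so O(¬c).
With premise 3, O(¬c → w), the K-axiom yields O(w).
However, F(w) at premise 4 amounts to O(¬w).
We now have both O(w) and O(¬w) — w is simultaneously obligatory and forbidden, violating the D-axiom.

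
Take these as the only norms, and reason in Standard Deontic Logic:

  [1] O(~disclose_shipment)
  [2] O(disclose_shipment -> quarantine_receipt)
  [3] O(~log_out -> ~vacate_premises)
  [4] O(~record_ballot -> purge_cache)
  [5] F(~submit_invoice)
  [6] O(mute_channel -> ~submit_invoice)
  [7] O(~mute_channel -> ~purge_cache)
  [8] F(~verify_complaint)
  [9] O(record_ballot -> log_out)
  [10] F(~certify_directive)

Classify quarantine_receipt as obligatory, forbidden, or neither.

Neither

Premise 2 is O(disclose_shipment -> quarantine_receipt), but O(disclose_shipment) is not derivable from the premises, so it does not yield O(quarantine_receipt).
No premise or chain of K-axiom applications forces O(quarantine_receipt), and none forces O(~quarantine_receipt). So quarantine_receipt is neither obligatory nor forbidden under these norms.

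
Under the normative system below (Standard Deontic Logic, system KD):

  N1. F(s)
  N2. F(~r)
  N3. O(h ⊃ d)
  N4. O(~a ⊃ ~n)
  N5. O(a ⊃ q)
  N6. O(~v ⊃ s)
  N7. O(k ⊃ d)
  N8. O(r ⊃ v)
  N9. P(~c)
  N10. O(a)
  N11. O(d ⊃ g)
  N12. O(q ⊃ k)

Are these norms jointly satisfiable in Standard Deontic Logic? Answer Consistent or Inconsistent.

Consistent

Premise 6 is O(~v ⊃ s), but O(~v) is not derivable from the premises, so it does not yield O(s).
So O(s) is not derivable, and the apparent clash with O(~s) does not arise.
A world satisfying every obligation exists (e.g. a=true, c=false, d=true, g=true, h=false, k=true, n=false, q=true, r=true, s=false, v=true); no atom is both obligatory and forbidden, so the set is consistent.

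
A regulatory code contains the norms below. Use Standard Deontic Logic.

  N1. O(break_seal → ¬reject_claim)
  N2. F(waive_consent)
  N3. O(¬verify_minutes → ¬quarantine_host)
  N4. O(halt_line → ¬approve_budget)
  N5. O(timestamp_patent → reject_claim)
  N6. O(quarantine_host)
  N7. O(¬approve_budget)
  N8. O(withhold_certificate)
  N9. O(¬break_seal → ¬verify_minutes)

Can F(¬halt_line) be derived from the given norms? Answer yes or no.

Premise 4 is O(halt_line → ¬approve_budget); even if O(¬approve_budget) held, inferring O(halt_line) would be affirming the consequent — invalid.
No other premise forces O(halt_line). An ideal world satisfying every premise can still have ¬halt_line true, so F(¬halt_line) is not derivable.

No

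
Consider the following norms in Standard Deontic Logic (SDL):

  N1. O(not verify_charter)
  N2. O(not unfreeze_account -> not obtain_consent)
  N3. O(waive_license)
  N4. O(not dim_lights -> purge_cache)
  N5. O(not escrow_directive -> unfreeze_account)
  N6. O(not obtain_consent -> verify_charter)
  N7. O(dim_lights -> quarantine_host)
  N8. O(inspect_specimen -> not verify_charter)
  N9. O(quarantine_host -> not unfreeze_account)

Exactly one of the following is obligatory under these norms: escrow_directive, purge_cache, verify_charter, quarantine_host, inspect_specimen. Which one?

Premise 1 states O(not verify_charter) outright.
Premise 6 is O(not obtain_consent -> verify_charter); contrapositively O(not verify_charter -> obtain_consent). Since O(not verify_charter) holds, K gives O(obtain_consent).
Premise 2, O(not unfreeze_account -> not obtain_consent), contraposes to O(obtain_consent -> unfreeze_account); with O(obtain_consent) we get O(unfreeze_account).
Premise 9, O(quarantine_host -> not unfreeze_account), contraposes to O(unfreeze_account -> not quarantine_host); with O(unfreeze_account) we get O(not quarantine_host).
The contrapositive of premise 7 (O(dim_lights -> quarantine_host)) is O(not quarantine_host -> not dim_lights), and O(not quarantine_host) is already established, so O(not dim_lights).
Premise 4 is O(not dim_lights -> purge_cache); since O(not dim_lights), deontic closure gives O(purge_cache).
So O(purge_cache) holds — purge_cache is obligatory. None of the other listed options is made obligatory by any chain of premises.

purge_cache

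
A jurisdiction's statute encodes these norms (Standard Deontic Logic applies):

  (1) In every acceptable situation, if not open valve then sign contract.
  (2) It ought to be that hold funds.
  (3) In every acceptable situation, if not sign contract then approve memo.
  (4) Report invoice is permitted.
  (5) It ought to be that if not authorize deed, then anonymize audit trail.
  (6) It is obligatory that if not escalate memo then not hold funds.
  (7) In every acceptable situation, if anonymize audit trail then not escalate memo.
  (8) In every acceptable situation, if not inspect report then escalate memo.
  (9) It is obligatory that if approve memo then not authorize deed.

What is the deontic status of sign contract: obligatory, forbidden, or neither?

Premise 2 states O(hold_funds) outright.
Premise 6 is O(¬escalate_memo → ¬hold_funds); contrapositively O(hold_funds → escalate_memo). Since O(hold_funds) holds, K gives O(escalate_memo).
The contrapositive of premise 7 (O(anonymize_audit_trail → ¬escalate_memo)) is O(escalate_memo → ¬anonymize_audit_trail), and O(escalate_memo) is already established, so O(¬anonymize_audit_trail).
Premise 5, O(¬authorize_deed → anonymize_audit_trail), contraposes to O(¬anonymize_audit_trail → authorize_deed); with O(¬anonymize_audit_trail) we get O(authorize_deed).
Premise 9, O(approve_memo → ¬authorize_deed), contraposes to O(authorize_deed → ¬approve_memo); with O(authorize_deed) we get O(¬approve_memo).
Premise 3 is O(¬sign_contract → approve_memo); contrapositively O(¬approve_memo → sign_contract). Since O(¬approve_memo) holds, K gives O(sign_contract).
Premises 1, 4, 8 do not contribute to this derivation.
Hence sign_contract is obligatory.

Obligatory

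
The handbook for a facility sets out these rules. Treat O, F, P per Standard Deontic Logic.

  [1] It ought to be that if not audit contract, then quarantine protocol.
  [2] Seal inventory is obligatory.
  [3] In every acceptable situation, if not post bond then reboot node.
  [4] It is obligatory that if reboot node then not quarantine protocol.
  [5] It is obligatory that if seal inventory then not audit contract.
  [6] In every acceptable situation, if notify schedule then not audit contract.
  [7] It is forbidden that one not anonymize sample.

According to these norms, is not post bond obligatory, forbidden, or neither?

Premise 2 gives O(seal_inventory).
Applying K to premise 5 (O(seal_inventory → ¬audit_contract)) and O(seal_inventory) yields O(¬audit_contract).
Applying K to premise 1 (O(¬audit_contract → quarantine_protocol)) and O(¬audit_contract) yields O(quarantine_protocol).
The contrapositive of premise 4 (O(reboot_node → ¬quarantine_protocol)) is O(quarantine_protocol → ¬reboot_node), and O(quarantine_protocol) is already established, so O(¬reboot_node).
Premise 3 is O(¬post_bond → reboot_node); contrapositively O(¬reboot_node → post_bond). Since O(¬reboot_node) holds, K gives O(post_bond).
Premises 6, 7 do not contribute to this derivation.
Thus O(post_bond), which is F(¬post_bond): ¬post_bond is forbidden.

Forbidden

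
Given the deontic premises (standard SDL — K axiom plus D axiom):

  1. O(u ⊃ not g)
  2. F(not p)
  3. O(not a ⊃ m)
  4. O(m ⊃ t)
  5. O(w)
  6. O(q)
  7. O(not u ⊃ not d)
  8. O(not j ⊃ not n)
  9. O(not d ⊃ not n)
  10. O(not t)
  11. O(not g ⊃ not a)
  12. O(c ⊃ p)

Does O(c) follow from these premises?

Premise 12 is O(c ⊃ p); even if O(p) held, inferring O(c) would be affirming the consequent — invalid.
No other premise forces O(c). An ideal world satisfying every premise can still have c false, so O(c) is not derivable.

No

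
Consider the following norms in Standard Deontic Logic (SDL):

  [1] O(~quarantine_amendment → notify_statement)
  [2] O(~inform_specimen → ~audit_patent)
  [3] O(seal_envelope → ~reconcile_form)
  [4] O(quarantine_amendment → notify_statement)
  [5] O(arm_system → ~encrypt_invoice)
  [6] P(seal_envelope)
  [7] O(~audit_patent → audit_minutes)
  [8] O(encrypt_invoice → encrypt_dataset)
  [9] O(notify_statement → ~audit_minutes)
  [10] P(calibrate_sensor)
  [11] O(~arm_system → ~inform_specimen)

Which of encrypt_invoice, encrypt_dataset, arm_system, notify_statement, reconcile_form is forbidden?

encrypt_invoice

By case analysis on ~quarantine_amendment: premise 1 gives O(~quarantine_amendment → notify_statement) and premise 4 gives O(quarantine_amendment → notify_statement), so O(notify_statement) either way.
From O(notify_statement) and premise 9, O(notify_statement → ~audit_minutes), we obtain O(~audit_minutes).
The contrapositive of premise 7 (O(~audit_patent → audit_minutes)) is O(~audit_minutes → audit_patent), and O(~audit_minutes) is already established, so O(audit_patent).
Premise 2 is O(~inform_specimen → ~audit_patent); contrapositively O(audit_patent → inform_specimen). Since O(audit_patent) holds, K gives O(inform_specimen).
The contrapositive of premise 11 (O(~arm_system → ~inform_specimen)) is O(inform_specimen → arm_system), and O(inform_specimen) is already established, so O(arm_system).
Applying K to premise 5 (O(arm_system → ~encrypt_invoice)) and O(arm_system) yields O(~encrypt_invoice).
So O(~encrypt_invoice) holds, i.e. encrypt_invoice is forbidden. None of the other listed options is forbidden under the premises.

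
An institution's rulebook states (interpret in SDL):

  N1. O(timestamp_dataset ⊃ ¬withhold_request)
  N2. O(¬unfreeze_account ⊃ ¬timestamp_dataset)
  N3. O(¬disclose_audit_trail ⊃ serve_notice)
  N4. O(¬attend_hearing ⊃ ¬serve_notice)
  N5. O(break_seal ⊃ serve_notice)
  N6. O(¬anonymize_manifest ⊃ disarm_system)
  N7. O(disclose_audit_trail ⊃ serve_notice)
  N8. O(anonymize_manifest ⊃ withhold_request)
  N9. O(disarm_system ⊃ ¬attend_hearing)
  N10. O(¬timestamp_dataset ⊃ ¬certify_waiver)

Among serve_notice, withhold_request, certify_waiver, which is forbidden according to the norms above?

certify_waiver

Premises 7 and 3 are O(disclose_audit_trail ⊃ serve_notice) and O(¬disclose_audit_trail ⊃ serve_notice); every ideal world satisfies disclose_audit_trail or ¬disclose_audit_trail, so in either case serve_notice holds — hence O(serve_notice).
The contrapositive of premise 4 (O(¬attend_hearing ⊃ ¬serve_notice)) is O(serve_notice ⊃ attend_hearing), and O(serve_notice) is already established, so O(attend_hearing).
The contrapositive of premise 9 (O(disarm_system ⊃ ¬attend_hearing)) is O(attend_hearing ⊃ ¬disarm_system), and O(attend_hearing) is already established, so O(¬disarm_system).
Premise 6 is O(¬anonymize_manifest ⊃ disarm_system); contrapositively O(¬disarm_system ⊃ anonymize_manifest). Since O(¬disarm_system) holds, K gives O(anonymize_manifest).
Applying K to premise 8 (O(anonymize_manifest ⊃ withhold_request)) and O(anonymize_manifest) yields O(withhold_request).
Premise 1, O(timestamp_dataset ⊃ ¬withhold_request), contraposes to O(withhold_request ⊃ ¬timestamp_dataset); with O(withhold_request) we get O(¬timestamp_dataset).
From O(¬timestamp_dataset) and premise 10, O(¬timestamp_dataset ⊃ ¬certify_waiver), we obtain O(¬certify_waiver).
So O(¬certify_waiver) holds, i.e. certify_waiver is forbidden. None of the other listed options is forbidden under the premises.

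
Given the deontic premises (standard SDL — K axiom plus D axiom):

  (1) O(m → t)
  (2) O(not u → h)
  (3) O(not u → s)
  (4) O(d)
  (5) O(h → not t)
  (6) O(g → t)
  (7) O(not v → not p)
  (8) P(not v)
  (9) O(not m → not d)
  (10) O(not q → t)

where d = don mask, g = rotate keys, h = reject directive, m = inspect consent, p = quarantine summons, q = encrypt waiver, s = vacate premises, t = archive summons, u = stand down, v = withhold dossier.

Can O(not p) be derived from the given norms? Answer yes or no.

Premise 7 is O(not v → not p), but O(not v) is not derivable from the premises (the permission P(not v) asserts only not O(v), not O(not v)), so it does not yield O(not p).
No other premise forces O(not p). An ideal world satisfying every premise can still have not p false, so O(not p) is not derivable.

No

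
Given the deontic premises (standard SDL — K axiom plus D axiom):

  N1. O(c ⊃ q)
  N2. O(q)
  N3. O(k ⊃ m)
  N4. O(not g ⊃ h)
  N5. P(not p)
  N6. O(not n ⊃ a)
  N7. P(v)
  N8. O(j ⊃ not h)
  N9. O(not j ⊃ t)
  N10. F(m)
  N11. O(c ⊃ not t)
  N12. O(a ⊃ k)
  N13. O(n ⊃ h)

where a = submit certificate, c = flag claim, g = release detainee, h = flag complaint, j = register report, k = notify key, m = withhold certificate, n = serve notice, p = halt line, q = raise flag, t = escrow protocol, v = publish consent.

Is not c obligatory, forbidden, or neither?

Obligatory

F(m) at premise 10 means O(not m).
Premise 3 is O(k ⊃ m); contrapositively O(not m ⊃ not k). Since O(not m) holds, K gives O(not k).
The contrapositive of premise 12 (O(a ⊃ k)) is O(not k ⊃ not a), and O(not k) is already established, so O(not a).
The contrapositive of premise 6 (O(not n ⊃ a)) is O(not a ⊃ n), and O(not a) is already established, so O(n).
With premise 13, O(n ⊃ h), the K-axiom yields O(h).
Premise 8 is O(j ⊃ not h); contrapositively O(h ⊃ not j). Since O(h) holds, K gives O(not j).
Premise 9 is O(not j ⊃ t); since O(not j), deontic closure gives O(t).
The contrapositive of premise 11 (O(c ⊃ not t)) is O(t ⊃ not c), and O(t) is already established, so O(not c).
Premises 1, 2, 4, 5, 7 do not contribute to this derivation.
Hence not c is obligatory.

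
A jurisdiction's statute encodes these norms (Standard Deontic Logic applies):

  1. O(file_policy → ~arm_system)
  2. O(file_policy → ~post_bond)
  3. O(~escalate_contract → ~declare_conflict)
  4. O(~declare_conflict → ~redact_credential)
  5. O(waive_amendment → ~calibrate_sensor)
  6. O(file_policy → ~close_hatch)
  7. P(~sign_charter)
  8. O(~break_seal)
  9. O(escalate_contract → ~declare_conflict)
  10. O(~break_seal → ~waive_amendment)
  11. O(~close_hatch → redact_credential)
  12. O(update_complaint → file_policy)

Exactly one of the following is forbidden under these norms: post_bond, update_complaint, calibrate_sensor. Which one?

update_complaint

By case analysis on escalate_contract: premise 9 gives O(escalate_contract → ~declare_conflict) and premise 3 gives O(~escalate_contract → ~declare_conflict), so O(~declare_conflict) either way.
From O(~declare_conflict) and premise 4, O(~declare_conflict → ~redact_credential), we obtain O(~redact_credential).
Premise 11 is O(~close_hatch → redact_credential); contrapositively O(~redact_credential → close_hatch). Since O(~redact_credential) holds, K gives O(close_hatch).
Premise 6, O(file_policy → ~close_hatch), contraposes to O(close_hatch → ~file_policy); with O(close_hatch) we get O(~file_policy).
The contrapositive of premise 12 (O(update_complaint → file_policy)) is O(~file_policy → ~update_complaint), and O(~file_policy) is already established, so O(~update_complaint).
So O(~update_complaint) holds, i.e. update_complaint is forbidden. None of the other listed options is forbidden under the premises.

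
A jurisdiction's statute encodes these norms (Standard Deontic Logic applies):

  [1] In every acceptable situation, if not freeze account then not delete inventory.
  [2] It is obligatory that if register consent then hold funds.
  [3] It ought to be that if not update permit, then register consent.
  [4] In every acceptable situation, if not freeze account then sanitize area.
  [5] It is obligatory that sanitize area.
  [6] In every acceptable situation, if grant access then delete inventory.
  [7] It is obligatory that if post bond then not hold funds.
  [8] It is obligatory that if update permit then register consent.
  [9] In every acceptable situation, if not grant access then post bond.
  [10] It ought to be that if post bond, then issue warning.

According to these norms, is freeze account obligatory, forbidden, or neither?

Premises 3 and 8 cover both cases: O(¬update_permit → register_consent) and O(update_permit → register_consent). Since ¬update_permit ∨ update_permit is a tautology, O(register_consent) follows.
Applying K to premise 2 (O(register_consent → hold_funds)) and O(register_consent) yields O(hold_funds).
The contrapositive of premise 7 (O(post_bond → ¬hold_funds)) is O(hold_funds → ¬post_bond), and O(hold_funds) is already established, so O(¬post_bond).
Premise 9 is O(¬grant_access → post_bond); contrapositively O(¬post_bond → grant_access). Since O(¬post_bond) holds, K gives O(grant_access).
Premise 6 is O(grant_access → delete_inventory); since O(grant_access), deontic closure gives O(delete_inventory).
Premise 1, O(¬freeze_account → ¬delete_inventory), contraposes to O(delete_inventory → freeze_account); with O(delete_inventory) we get O(freeze_account).
Premises 4, 5, 10 do not contribute to this derivation.
Hence freeze_account is obligatory.

Obligatory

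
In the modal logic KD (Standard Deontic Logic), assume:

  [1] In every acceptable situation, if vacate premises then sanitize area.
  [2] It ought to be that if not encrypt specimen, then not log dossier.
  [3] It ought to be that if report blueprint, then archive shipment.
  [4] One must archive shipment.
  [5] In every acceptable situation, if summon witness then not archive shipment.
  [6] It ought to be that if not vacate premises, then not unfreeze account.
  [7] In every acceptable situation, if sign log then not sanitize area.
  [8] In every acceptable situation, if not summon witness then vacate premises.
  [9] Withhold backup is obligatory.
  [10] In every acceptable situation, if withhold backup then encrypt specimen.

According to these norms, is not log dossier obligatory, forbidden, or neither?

Premise 2 is O(¬encrypt_specimen → ¬log_dossier), but O(¬encrypt_specimen) is not derivable from the premises, so it does not yield O(¬log_dossier).
No premise or chain of K-axiom applications forces O(¬log_dossier), and none forces O(log_dossier). So ¬log_dossier is neither obligatory nor forbidden under these norms.

Neither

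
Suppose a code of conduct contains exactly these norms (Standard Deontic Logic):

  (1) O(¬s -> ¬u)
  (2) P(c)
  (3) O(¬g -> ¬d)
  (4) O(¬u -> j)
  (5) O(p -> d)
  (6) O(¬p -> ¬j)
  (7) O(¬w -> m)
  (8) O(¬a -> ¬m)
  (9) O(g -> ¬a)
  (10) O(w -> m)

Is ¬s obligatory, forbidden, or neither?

Forbidden

Premises 10 and 7 cover both cases: O(w -> m) and O(¬w -> m). Since w ∨ ¬w is a tautology, O(m) follows.
The contrapositive of premise 8 (O(¬a -> ¬m)) is O(m -> a), and O(m) is already established, so O(a).
Premise 9, O(g -> ¬a), contraposes to O(a -> ¬g); with O(a) we get O(¬g).
With premise 3, O(¬g -> ¬d), the K-axiom yields O(¬d).
Premise 5, O(p -> d), contraposes to O(¬d -> ¬p); with O(¬d) we get O(¬p).
From O(¬p) and premise 6, O(¬p -> ¬j), we obtain O(¬j).
Premise 4 is O(¬u -> j); contrapositively O(¬j -> u). Since O(¬j) holds, K gives O(u).
The contrapositive of premise 1 (O(¬s -> ¬u)) is O(u -> s), and O(u) is already established, so O(s).
Premise 2 does not contribute to this derivation.
Thus O(s), which is F(¬s): ¬s is forbidden.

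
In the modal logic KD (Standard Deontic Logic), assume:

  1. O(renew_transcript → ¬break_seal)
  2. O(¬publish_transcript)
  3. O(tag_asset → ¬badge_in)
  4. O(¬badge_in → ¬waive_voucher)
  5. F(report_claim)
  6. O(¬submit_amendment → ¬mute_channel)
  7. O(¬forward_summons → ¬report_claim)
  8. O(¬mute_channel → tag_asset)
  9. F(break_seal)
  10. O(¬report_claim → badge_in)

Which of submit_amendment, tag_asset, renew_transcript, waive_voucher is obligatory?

Premise 5 is F(report_claim), i.e. O(¬report_claim).
From O(¬report_claim) and premise 10, O(¬report_claim → badge_in), we obtain O(badge_in).
Premise 3, O(tag_asset → ¬badge_in), contraposes to O(badge_in → ¬tag_asset); with O(badge_in) we get O(¬tag_asset).
The contrapositive of premise 8 (O(¬mute_channel → tag_asset)) is O(¬tag_asset → mute_channel), and O(¬tag_asset) is already established, so O(mute_channel).
Premise 6 is O(¬submit_amendment → ¬mute_channel); contrapositively O(mute_channel → submit_amendment). Since O(mute_channel) holds, K gives O(submit_amendment).
So O(submit_amendment) holds — submit_amendment is obligatory. None of the other listed options is made obligatory by any chain of premises.

submit_amendment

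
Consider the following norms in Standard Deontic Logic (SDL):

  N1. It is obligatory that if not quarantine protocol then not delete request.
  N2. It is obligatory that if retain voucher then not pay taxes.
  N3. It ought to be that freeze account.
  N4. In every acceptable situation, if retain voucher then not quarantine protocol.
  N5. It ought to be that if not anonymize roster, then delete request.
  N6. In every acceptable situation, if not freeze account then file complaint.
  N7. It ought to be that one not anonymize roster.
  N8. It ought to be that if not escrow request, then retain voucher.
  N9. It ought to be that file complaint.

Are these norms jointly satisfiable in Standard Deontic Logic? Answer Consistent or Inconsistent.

Consistent

Premise 6 is O(¬freeze_account → file_complaint); even if O(file_complaint) held, inferring O(¬freeze_account) would be affirming the consequent — invalid.
So O(¬freeze_account) is not derivable, and the apparent clash with O(freeze_account) does not arise.
A world satisfying every obligation exists (e.g. anonymize_roster=false, delete_request=true, escrow_request=true, file_complaint=true, freeze_account=true, pay_taxes=false, quarantine_protocol=true, retain_voucher=false); no atom is both obligatory and forbidden, so the set is consistent.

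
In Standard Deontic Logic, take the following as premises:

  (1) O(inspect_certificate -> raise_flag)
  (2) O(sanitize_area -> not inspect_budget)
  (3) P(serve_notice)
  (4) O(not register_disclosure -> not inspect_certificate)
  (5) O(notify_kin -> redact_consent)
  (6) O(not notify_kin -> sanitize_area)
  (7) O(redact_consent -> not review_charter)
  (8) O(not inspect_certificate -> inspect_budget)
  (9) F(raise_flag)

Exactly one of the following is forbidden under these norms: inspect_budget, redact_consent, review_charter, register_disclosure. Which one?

review_charter

Premise 9 is F(raise_flag), i.e. O(not raise_flag).
Premise 1 is O(inspect_certificate -> raise_flag); contrapositively O(not raise_flag -> not inspect_certificate). Since O(not raise_flag) holds, K gives O(not inspect_certificate).
Applying K to premise 8 (O(not inspect_certificate -> inspect_budget)) and O(not inspect_certificate) yields O(inspect_budget).
Premise 2 is O(sanitize_area -> not inspect_budget); contrapositively O(inspect_budget -> not sanitize_area). Since O(inspect_budget) holds, K gives O(not sanitize_area).
The contrapositive of premise 6 (O(not notify_kin -> sanitize_area)) is O(not sanitize_area -> notify_kin), and O(not sanitize_area) is already established, so O(notify_kin).
Premise 5 is O(notify_kin -> redact_consent); since O(notify_kin), deontic closure gives O(redact_consent).
Premise 7 is O(redact_consent -> not review_charter); since O(redact_consent), deontic closure gives O(not review_charter).
So O(not review_charter) holds, i.e. review_charter is forbidden. None of the other listed options is forbidden under the premises.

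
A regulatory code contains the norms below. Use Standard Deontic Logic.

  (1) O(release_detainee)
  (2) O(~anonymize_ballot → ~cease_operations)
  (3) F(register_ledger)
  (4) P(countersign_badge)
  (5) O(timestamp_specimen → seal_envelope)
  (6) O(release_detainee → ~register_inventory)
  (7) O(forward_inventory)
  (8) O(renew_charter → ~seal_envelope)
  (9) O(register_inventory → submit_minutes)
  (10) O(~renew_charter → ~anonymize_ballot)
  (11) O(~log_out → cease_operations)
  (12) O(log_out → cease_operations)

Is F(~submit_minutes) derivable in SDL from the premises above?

No

Premise 9 is O(register_inventory → submit_minutes), but O(register_inventory) is not derivable from the premises, so it does not yield O(submit_minutes).
No other premise forces O(submit_minutes). An ideal world satisfying every premise can still have ~submit_minutes true, so F(~submit_minutes) is not derivable.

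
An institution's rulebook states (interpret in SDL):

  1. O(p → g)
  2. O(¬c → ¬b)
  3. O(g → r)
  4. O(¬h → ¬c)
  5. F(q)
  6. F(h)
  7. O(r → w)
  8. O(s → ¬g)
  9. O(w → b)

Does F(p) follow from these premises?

Yes

F(h) at premise 6 means O(¬h).
Premise 4 is O(¬h → ¬c); since O(¬h), deontic closure gives O(¬c).
Premise 2 is O(¬c → ¬b); since O(¬c), deontic closure gives O(¬b).
Premise 9 is O(w → b); contrapositively O(¬b → ¬w). Since O(¬b) holds, K gives O(¬w).
The contrapositive of premise 7 (O(r → w)) is O(¬w → ¬r), and O(¬w) is already established, so O(¬r).
Premise 3 is O(g → r); contrapositively O(¬r → ¬g). Since O(¬r) holds, K gives O(¬g).
Premise 1, O(p → g), contraposes to O(¬g → ¬p); with O(¬g) we get O(¬p).
Premises 5, 8 do not contribute to this derivation.
So O(¬p) holds, i.e. F(p). The claim follows.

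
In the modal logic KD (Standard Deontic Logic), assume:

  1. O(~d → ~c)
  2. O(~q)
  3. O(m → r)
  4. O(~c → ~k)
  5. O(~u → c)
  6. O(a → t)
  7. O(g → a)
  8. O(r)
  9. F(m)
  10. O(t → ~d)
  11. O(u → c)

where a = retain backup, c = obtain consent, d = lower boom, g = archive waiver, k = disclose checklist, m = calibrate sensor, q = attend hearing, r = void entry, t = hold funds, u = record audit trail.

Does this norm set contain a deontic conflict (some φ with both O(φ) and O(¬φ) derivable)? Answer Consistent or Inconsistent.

Premise 3 is O(m → r); even if O(r) held, inferring O(m) would be affirming the consequent — invalid.
So O(m) is not derivable, and the apparent clash with O(~m) does not arise.
A world satisfying every obligation exists (e.g. a=false, c=true, d=true, g=false, k=false, m=false, q=false, r=true, t=false, u=false); no atom is both obligatory and forbidden, so the set is consistent.

Consistent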